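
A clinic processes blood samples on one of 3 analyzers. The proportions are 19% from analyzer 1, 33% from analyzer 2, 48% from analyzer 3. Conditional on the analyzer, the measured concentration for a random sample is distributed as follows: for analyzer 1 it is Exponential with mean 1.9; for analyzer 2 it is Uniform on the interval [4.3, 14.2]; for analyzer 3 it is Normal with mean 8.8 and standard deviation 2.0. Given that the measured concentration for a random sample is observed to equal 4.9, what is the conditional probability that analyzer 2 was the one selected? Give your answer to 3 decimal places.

0.604

Likelihoods f(4.9 | ·): 1: 0.0399231; 2: 0.10101; 3: 0.0297974.
Posterior ∝ prior × likelihood. Numerator for 2: 0.33·0.10101 = 0.0333333.
Normalizing constant: 0.19·0.0399231 + 0.33·0.10101 + 0.48·0.0297974 = 0.0552214.
P(2 | observation) = 0.0333333 / 0.0552214 = 0.60363.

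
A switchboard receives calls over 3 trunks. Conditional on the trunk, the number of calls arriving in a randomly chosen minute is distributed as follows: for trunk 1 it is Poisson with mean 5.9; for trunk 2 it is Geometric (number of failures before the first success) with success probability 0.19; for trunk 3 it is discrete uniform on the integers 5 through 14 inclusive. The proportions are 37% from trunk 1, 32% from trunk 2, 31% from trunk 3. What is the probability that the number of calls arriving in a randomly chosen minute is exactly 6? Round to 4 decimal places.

0.1076

Conditional on each trunk, P(X = 6): 1: 0.160488; 2: 0.0536616; 3: 0.1.
By total probability, P(X = 6) = 0.37·0.160488 + 0.32·0.0536616 + 0.31·0.1 = 0.107552.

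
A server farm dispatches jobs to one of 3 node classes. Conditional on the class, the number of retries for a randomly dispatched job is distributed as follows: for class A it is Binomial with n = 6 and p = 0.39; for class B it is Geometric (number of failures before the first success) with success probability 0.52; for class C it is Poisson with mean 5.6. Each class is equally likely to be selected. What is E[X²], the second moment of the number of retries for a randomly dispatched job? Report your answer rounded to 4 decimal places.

15.4967

For each component E[X²] = Var + (mean)², giving A: 6.903; B: 2.62722; C: 36.96.
Overall E[X²] = 0.333333·6.903 + 0.333333·2.62722 + 0.333333·36.96 = 15.4967.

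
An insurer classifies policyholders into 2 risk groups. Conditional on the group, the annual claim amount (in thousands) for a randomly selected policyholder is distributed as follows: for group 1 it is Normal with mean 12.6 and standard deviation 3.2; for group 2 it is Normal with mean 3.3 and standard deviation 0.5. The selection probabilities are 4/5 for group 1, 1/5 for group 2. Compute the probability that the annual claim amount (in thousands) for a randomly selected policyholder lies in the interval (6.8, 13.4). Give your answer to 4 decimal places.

0.4510

Conditional on each group, P(6.8 < X < 13.4): 1: 0.563752; 2: 1.27987e-12.
By total probability, P(6.8 < X < 13.4) = 0.8·0.563752 + 0.2·1.27987e-12 = 0.451001.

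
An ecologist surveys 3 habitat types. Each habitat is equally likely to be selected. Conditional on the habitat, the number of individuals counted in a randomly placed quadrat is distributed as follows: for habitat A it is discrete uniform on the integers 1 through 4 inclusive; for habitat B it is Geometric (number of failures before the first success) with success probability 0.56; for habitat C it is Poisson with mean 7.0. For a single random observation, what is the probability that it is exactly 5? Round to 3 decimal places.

Conditional on each habitat, P(X = 5): A: 0; B: 0.00923531; C: 0.127717.
By total probability, P(X = 5) = 0.333333·0 + 0.333333·0.00923531 + 0.333333·0.127717 = 0.0456507.

0.046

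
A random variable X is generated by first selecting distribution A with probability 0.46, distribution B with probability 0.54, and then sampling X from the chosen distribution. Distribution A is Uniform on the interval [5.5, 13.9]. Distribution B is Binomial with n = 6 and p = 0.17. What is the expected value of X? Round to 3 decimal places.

5.013

Component means — A: 9.7; B: 1.02.
E[X] = 0.46·9.7 + 0.54·1.02 = 5.0128.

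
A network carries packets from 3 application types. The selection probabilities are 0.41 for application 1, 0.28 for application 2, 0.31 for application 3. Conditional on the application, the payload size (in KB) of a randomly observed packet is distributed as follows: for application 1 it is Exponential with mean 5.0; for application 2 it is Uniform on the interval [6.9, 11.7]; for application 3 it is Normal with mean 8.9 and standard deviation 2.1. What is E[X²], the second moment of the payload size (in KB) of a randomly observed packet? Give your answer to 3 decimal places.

For each component E[X²] = Var + (mean)², giving 1: 50; 2: 88.41; 3: 83.62.
Overall E[X²] = 0.41·50 + 0.28·88.41 + 0.31·83.62 = 71.177.

71.177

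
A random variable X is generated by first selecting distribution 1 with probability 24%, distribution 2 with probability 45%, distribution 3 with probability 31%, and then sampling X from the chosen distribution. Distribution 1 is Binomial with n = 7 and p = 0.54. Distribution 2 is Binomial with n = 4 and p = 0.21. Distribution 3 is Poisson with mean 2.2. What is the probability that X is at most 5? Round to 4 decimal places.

0.9699

Conditional on each component, P(X ≤ 5): 1: 0.906771; 2: 1; 3: 0.97509.
By total probability, P(X ≤ 5) = 0.24·0.906771 + 0.45·1 + 0.31·0.97509 = 0.969903.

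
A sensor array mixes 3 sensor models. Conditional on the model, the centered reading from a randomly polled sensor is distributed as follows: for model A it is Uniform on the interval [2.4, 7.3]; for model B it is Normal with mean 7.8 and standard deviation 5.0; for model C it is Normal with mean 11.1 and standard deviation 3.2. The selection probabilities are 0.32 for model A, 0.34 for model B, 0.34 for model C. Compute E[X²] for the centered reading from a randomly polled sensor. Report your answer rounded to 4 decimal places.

82.7261

For each component E[X²] = Var + (mean)², giving A: 25.5233; B: 85.84; C: 133.45.
Overall E[X²] = 0.32·25.5233 + 0.34·85.84 + 0.34·133.45 = 82.7261.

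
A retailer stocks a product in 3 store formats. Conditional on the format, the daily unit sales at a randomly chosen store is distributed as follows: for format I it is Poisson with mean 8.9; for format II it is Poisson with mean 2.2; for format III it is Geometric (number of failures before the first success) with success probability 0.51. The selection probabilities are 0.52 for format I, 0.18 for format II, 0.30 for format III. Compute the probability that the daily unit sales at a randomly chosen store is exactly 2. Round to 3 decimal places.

Conditional on each format, P(X = 2): I: 0.00540168; II: 0.268144; III: 0.122451.
By total probability, P(X = 2) = 0.52·0.00540168 + 0.18·0.268144 + 0.3·0.122451 = 0.08781.

0.088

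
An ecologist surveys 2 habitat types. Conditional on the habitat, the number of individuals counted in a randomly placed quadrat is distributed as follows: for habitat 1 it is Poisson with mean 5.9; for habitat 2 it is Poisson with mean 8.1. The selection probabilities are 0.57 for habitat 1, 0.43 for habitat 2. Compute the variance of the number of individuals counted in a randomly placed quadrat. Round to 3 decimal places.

8.032

Per component, 1: μ=5.9, E[X²]=40.71; 2: μ=8.1, E[X²]=73.71.
E[X] = 0.57·5.9 + 0.43·8.1 = 6.846.
E[X²] = 0.57·40.71 + 0.43·73.71 = 54.9.
Var(X) = E[X²] − (E[X])² = 54.9 − 46.8677 = 8.03228.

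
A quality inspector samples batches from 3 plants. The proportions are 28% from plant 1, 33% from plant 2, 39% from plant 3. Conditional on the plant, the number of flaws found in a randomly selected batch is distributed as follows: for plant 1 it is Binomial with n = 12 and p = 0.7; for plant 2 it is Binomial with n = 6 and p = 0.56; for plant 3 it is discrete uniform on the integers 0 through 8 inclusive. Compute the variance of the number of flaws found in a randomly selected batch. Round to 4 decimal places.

8.3074

Per component, 1: μ=8.4, E[X²]=73.08; 2: μ=3.36, E[X²]=12.768; 3: μ=4, E[X²]=22.6667.
E[X] = 0.28·8.4 + 0.33·3.36 + 0.39·4 = 5.0208.
E[X²] = 0.28·73.08 + 0.33·12.768 + 0.39·22.6667 = 33.5158.
Var(X) = E[X²] − (E[X])² = 33.5158 − 25.2084 = 8.30741.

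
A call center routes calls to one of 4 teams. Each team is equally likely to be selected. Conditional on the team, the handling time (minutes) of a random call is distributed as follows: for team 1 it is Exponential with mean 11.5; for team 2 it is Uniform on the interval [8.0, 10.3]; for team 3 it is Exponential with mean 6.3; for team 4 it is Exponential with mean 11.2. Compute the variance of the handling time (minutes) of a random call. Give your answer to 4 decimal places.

78.7669

Per component, 1: μ=11.5, E[X²]=264.5; 2: μ=9.15, E[X²]=84.1633; 3: μ=6.3, E[X²]=79.38; 4: μ=11.2, E[X²]=250.88.
E[X] = 0.25·11.5 + 0.25·9.15 + 0.25·6.3 + 0.25·11.2 = 9.5375.
E[X²] = 0.25·264.5 + 0.25·84.1633 + 0.25·79.38 + 0.25·250.88 = 169.731.
Var(X) = E[X²] − (E[X])² = 169.731 − 90.9639 = 78.7669.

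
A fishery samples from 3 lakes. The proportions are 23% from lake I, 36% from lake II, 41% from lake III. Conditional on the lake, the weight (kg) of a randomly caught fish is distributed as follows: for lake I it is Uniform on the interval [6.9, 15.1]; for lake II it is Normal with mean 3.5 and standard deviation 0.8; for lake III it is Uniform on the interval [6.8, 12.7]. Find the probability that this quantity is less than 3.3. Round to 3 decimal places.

0.144

Conditional on each lake, P(X < 3.3): I: 0; II: 0.401294; III: 0.
By total probability, P(X < 3.3) = 0.23·0 + 0.36·0.401294 + 0.41·0 = 0.144466.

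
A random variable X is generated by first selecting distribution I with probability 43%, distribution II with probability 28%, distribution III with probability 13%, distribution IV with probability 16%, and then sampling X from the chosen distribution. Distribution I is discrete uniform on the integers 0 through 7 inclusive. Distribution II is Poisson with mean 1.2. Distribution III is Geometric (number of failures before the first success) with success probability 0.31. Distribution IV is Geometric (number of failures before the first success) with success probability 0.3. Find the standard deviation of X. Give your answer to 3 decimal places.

2.385

Per component, I: μ=3.5, E[X²]=17.5; II: μ=1.2, E[X²]=2.64; III: μ=2.22581, E[X²]=12.1342; IV: μ=2.33333, E[X²]=13.2222.
E[X] = 0.43·3.5 + 0.28·1.2 + 0.13·2.22581 + 0.16·2.33333 = 2.50369.
E[X²] = 0.43·17.5 + 0.28·2.64 + 0.13·12.1342 + 0.16·13.2222 = 11.9572.
Var(X) = E[X²] − (E[X])² = 11.9572 − 6.26845 = 5.68875.
SD(X) = √5.68875 = 2.38511.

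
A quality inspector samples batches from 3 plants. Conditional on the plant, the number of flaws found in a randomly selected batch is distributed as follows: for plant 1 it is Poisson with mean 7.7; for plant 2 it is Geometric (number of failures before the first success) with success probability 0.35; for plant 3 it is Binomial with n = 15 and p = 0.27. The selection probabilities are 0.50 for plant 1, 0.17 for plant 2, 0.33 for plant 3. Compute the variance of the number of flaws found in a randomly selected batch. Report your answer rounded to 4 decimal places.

Per component, 1: μ=7.7, E[X²]=66.99; 2: μ=1.85714, E[X²]=8.7551; 3: μ=4.05, E[X²]=19.359.
E[X] = 0.5·7.7 + 0.17·1.85714 + 0.33·4.05 = 5.50221.
E[X²] = 0.5·66.99 + 0.17·8.7551 + 0.33·19.359 = 41.3718.
Var(X) = E[X²] − (E[X])² = 41.3718 − 30.2744 = 11.0975.

11.0975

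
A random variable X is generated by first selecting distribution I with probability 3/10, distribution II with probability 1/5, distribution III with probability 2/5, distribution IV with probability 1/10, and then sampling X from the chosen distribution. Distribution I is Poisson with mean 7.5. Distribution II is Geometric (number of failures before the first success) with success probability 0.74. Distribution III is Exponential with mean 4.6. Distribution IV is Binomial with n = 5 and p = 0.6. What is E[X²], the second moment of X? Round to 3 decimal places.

37.193

For each component E[X²] = Var + (mean)², giving I: 63.75; II: 0.598247; III: 42.32; IV: 10.2.
Overall E[X²] = 0.3·63.75 + 0.2·0.598247 + 0.4·42.32 + 0.1·10.2 = 37.1926.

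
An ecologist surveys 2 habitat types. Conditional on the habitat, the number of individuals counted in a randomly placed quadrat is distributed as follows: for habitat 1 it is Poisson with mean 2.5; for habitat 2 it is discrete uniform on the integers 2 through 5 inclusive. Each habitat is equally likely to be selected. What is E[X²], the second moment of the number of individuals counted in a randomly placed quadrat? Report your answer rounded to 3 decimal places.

For each component E[X²] = Var + (mean)², giving 1: 8.75; 2: 13.5.
Overall E[X²] = 0.5·8.75 + 0.5·13.5 = 11.125.

11.125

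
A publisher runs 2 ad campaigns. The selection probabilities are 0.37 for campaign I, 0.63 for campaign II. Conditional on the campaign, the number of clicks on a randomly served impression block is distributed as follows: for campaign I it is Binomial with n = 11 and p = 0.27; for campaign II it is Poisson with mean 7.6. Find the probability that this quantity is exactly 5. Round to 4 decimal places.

0.1037

Conditional on each campaign, P(X = 5): I: 0.100322; II: 0.105742.
By total probability, P(X = 5) = 0.37·0.100322 + 0.63·0.105742 = 0.103737.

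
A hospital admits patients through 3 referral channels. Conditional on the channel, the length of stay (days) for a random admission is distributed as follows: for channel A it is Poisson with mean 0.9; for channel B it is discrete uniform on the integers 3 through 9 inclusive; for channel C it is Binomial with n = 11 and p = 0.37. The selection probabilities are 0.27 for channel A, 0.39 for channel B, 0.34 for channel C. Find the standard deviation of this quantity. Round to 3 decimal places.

2.613

Per component, A: μ=0.9, E[X²]=1.71; B: μ=6, E[X²]=40; C: μ=4.07, E[X²]=19.129.
E[X] = 0.27·0.9 + 0.39·6 + 0.34·4.07 = 3.9668.
E[X²] = 0.27·1.71 + 0.39·40 + 0.34·19.129 = 22.5656.
Var(X) = E[X²] − (E[X])² = 22.5656 − 15.7355 = 6.83006.
SD(X) = √6.83006 = 2.61344.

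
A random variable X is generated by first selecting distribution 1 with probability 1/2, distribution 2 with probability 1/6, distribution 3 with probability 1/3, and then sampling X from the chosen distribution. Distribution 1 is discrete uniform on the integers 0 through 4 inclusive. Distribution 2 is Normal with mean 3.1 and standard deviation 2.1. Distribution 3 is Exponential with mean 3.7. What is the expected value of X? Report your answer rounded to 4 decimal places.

2.7500

Component means — 1: 2; 2: 3.1; 3: 3.7.
E[X] = 0.5·2 + 0.166667·3.1 + 0.333333·3.7 = 2.75.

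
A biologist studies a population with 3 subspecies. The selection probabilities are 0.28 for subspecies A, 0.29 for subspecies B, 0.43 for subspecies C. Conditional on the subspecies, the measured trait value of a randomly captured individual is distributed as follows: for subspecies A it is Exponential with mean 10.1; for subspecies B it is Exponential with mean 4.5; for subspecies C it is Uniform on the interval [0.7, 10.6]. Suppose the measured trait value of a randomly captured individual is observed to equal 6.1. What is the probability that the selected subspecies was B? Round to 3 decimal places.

Likelihoods f(6.1 | ·): A: 0.054123; B: 0.0572898; C: 0.10101.
Posterior ∝ prior × likelihood. Numerator for B: 0.29·0.0572898 = 0.016614.
Normalizing constant: 0.28·0.054123 + 0.29·0.0572898 + 0.43·0.10101 = 0.0752028.
P(B | observation) = 0.016614 / 0.0752028 = 0.220923.

0.221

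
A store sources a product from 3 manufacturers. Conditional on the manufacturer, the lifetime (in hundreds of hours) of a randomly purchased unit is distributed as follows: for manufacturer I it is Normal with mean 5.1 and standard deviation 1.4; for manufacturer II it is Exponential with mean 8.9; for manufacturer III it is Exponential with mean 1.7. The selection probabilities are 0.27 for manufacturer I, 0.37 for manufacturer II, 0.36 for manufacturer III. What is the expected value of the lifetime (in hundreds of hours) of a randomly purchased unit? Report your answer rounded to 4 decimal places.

5.2820

Component means — I: 5.1; II: 8.9; III: 1.7.
E[X] = 0.27·5.1 + 0.37·8.9 + 0.36·1.7 = 5.282.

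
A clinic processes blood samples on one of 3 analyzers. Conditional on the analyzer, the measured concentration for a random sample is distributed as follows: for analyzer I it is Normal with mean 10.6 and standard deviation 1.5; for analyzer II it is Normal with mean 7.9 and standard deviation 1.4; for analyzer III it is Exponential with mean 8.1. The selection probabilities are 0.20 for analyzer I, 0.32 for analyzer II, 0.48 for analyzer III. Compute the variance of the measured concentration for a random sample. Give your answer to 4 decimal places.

33.6427

Per component, I: μ=10.6, E[X²]=114.61; II: μ=7.9, E[X²]=64.37; III: μ=8.1, E[X²]=131.22.
E[X] = 0.2·10.6 + 0.32·7.9 + 0.48·8.1 = 8.536.
E[X²] = 0.2·114.61 + 0.32·64.37 + 0.48·131.22 = 106.506.
Var(X) = E[X²] − (E[X])² = 106.506 − 72.8633 = 33.6427.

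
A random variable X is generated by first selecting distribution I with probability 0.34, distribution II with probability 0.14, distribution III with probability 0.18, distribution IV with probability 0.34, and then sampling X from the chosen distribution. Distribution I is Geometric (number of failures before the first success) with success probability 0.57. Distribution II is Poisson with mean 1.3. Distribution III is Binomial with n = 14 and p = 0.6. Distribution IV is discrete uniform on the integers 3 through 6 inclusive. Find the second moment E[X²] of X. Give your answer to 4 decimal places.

For each component E[X²] = Var + (mean)², giving I: 1.89258; II: 2.99; III: 73.92; IV: 21.5.
Overall E[X²] = 0.34·1.89258 + 0.14·2.99 + 0.18·73.92 + 0.34·21.5 = 21.6777.

21.6777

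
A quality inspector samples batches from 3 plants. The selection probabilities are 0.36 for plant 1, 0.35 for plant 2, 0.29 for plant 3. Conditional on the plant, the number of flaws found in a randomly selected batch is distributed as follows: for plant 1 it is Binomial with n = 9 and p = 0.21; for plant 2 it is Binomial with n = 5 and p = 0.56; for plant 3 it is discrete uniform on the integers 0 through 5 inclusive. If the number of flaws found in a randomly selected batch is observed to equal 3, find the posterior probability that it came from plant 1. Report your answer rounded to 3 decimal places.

0.289

Likelihoods P(X=3 | ·): 1: 0.189104; 2: 0.339993; 3: 0.166667.
Posterior ∝ prior × likelihood. Numerator for 1: 0.36·0.189104 = 0.0680773.
Normalizing constant: 0.36·0.189104 + 0.35·0.339993 + 0.29·0.166667 = 0.235408.
P(1 | observation) = 0.0680773 / 0.235408 = 0.289188.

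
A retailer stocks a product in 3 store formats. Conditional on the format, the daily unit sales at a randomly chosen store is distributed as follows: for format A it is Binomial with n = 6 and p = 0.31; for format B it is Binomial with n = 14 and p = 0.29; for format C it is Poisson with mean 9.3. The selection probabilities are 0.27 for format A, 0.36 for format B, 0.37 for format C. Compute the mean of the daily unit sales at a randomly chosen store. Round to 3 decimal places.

Component means — A: 1.86; B: 4.06; C: 9.3.
E[X] = 0.27·1.86 + 0.36·4.06 + 0.37·9.3 = 5.4048.

5.405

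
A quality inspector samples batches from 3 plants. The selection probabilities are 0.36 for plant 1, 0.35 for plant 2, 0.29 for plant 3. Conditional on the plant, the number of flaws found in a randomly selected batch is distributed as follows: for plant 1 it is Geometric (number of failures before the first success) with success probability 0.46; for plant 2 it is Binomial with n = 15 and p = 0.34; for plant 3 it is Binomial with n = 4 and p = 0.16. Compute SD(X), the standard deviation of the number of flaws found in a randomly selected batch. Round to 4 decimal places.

Per component, 1: μ=1.17391, E[X²]=3.93006; 2: μ=5.1, E[X²]=29.376; 3: μ=0.64, E[X²]=0.9472.
E[X] = 0.36·1.17391 + 0.35·5.1 + 0.29·0.64 = 2.39321.
E[X²] = 0.36·3.93006 + 0.35·29.376 + 0.29·0.9472 = 11.9711.
Var(X) = E[X²] − (E[X])² = 11.9711 − 5.72745 = 6.24366.
SD(X) = √6.24366 = 2.49873.

2.4987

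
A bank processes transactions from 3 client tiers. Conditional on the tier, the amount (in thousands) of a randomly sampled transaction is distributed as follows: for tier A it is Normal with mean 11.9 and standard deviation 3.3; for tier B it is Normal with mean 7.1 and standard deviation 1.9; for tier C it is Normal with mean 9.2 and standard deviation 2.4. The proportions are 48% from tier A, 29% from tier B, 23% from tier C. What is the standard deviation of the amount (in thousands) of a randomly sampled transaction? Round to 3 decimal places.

3.450

Per component, A: μ=11.9, E[X²]=152.5; B: μ=7.1, E[X²]=54.02; C: μ=9.2, E[X²]=90.4.
E[X] = 0.48·11.9 + 0.29·7.1 + 0.23·9.2 = 9.887.
E[X²] = 0.48·152.5 + 0.29·54.02 + 0.23·90.4 = 109.658.
Var(X) = E[X²] − (E[X])² = 109.658 − 97.7528 = 11.905.
SD(X) = √11.905 = 3.45037.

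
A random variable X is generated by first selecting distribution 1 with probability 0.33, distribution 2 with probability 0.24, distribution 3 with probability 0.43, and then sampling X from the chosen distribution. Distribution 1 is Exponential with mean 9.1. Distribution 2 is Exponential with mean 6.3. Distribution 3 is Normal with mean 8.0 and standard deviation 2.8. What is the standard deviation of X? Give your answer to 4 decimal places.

Per component, 1: μ=9.1, E[X²]=165.62; 2: μ=6.3, E[X²]=79.38; 3: μ=8, E[X²]=71.84.
E[X] = 0.33·9.1 + 0.24·6.3 + 0.43·8 = 7.955.
E[X²] = 0.33·165.62 + 0.24·79.38 + 0.43·71.84 = 104.597.
Var(X) = E[X²] − (E[X])² = 104.597 − 63.282 = 41.315.
SD(X) = √41.315 = 6.42767.

6.4277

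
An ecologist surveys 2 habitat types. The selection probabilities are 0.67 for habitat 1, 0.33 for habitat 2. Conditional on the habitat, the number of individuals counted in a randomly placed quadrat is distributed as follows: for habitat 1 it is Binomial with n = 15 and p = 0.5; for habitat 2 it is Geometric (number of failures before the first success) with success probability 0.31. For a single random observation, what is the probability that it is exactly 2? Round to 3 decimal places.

Conditional on each habitat, P(X = 2): 1: 0.00320435; 2: 0.147591.
By total probability, P(X = 2) = 0.67·0.00320435 + 0.33·0.147591 = 0.0508519.

0.051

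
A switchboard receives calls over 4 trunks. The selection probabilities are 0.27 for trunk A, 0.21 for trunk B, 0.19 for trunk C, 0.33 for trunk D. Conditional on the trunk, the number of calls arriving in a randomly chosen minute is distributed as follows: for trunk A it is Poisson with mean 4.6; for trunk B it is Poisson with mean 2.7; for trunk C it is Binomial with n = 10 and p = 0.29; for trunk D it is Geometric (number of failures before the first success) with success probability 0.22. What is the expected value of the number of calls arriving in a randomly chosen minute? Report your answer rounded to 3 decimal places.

3.530

Component means — A: 4.6; B: 2.7; C: 2.9; D: 3.54545.
E[X] = 0.27·4.6 + 0.21·2.7 + 0.19·2.9 + 0.33·3.54545 = 3.53.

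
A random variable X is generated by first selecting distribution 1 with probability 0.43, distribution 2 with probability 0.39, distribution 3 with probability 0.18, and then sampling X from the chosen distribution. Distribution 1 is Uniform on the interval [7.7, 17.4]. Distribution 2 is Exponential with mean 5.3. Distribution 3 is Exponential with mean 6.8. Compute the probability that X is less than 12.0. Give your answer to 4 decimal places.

0.6893

Conditional on each component, P(X < 12.0): 1: 0.443299; 2: 0.896082; 3: 0.828763.
By total probability, P(X < 12.0) = 0.43·0.443299 + 0.39·0.896082 + 0.18·0.828763 = 0.689268.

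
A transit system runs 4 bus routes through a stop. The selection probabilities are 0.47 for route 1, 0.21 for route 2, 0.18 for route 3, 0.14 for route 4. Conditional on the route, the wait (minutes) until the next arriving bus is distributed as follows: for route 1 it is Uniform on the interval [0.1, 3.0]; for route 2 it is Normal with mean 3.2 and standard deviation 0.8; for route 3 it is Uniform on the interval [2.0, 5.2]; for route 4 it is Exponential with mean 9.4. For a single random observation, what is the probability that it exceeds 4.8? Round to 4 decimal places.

Conditional on each route, P(X > 4.8): 1: 0; 2: 0.0227501; 3: 0.125; 4: 0.600112.
By total probability, P(X > 4.8) = 0.47·0 + 0.21·0.0227501 + 0.18·0.125 + 0.14·0.600112 = 0.111293.

0.1113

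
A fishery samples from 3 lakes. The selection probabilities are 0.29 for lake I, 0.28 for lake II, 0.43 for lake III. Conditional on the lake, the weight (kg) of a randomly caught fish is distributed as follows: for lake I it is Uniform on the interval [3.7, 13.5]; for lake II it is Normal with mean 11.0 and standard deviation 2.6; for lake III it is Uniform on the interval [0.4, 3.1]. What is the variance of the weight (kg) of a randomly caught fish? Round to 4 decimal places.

Per component, I: μ=8.6, E[X²]=81.9633; II: μ=11, E[X²]=127.76; III: μ=1.75, E[X²]=3.67.
E[X] = 0.29·8.6 + 0.28·11 + 0.43·1.75 = 6.3265.
E[X²] = 0.29·81.9633 + 0.28·127.76 + 0.43·3.67 = 61.1203.
Var(X) = E[X²] − (E[X])² = 61.1203 − 40.0246 = 21.0957.

21.0957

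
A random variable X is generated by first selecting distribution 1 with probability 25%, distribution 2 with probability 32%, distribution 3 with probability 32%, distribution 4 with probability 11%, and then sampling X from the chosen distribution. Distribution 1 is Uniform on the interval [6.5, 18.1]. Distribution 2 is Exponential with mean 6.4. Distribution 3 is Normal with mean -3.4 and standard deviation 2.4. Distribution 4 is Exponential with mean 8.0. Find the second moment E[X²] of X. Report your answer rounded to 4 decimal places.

86.4626

For each component E[X²] = Var + (mean)², giving 1: 162.503; 2: 81.92; 3: 17.32; 4: 128.
Overall E[X²] = 0.25·162.503 + 0.32·81.92 + 0.32·17.32 + 0.11·128 = 86.4626.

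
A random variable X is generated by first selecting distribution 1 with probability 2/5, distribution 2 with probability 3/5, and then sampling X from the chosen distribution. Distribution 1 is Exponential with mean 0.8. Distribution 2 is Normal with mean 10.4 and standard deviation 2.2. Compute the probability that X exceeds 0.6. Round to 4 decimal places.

Conditional on each component, P(X > 0.6): 1: 0.472367; 2: 0.999996.
By total probability, P(X > 0.6) = 0.4·0.472367 + 0.6·0.999996 = 0.788944.

0.7889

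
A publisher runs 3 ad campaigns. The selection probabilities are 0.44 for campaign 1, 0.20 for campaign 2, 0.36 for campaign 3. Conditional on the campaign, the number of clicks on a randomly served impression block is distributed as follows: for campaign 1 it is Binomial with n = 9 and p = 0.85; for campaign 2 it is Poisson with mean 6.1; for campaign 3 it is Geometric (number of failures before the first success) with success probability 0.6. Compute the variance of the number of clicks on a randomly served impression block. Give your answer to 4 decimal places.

12.1865

Per component, 1: μ=7.65, E[X²]=59.67; 2: μ=6.1, E[X²]=43.31; 3: μ=0.666667, E[X²]=1.55556.
E[X] = 0.44·7.65 + 0.2·6.1 + 0.36·0.666667 = 4.826.
E[X²] = 0.44·59.67 + 0.2·43.31 + 0.36·1.55556 = 35.4768.
Var(X) = E[X²] − (E[X])² = 35.4768 − 23.2903 = 12.1865.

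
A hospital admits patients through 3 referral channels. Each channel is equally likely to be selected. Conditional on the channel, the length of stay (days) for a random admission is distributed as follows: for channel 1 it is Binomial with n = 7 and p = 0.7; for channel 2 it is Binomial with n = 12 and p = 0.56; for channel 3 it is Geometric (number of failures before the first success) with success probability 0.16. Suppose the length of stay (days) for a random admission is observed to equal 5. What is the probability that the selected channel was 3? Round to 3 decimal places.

Likelihoods P(X=5 | ·): 1: 0.317652; 2: 0.139262; 3: 0.0669139.
Posterior ∝ prior × likelihood. Numerator for 3: 0.333333·0.0669139 = 0.0223046.
Normalizing constant: 0.333333·0.317652 + 0.333333·0.139262 + 0.333333·0.0669139 = 0.17461.
P(3 | observation) = 0.0223046 / 0.17461 = 0.12774.

0.128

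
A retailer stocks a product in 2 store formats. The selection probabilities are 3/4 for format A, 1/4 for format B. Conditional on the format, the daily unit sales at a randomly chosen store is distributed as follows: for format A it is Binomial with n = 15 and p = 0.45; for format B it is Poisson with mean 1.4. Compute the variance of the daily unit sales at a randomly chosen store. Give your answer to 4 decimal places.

8.5011

Per component, A: μ=6.75, E[X²]=49.275; B: μ=1.4, E[X²]=3.36.
E[X] = 0.75·6.75 + 0.25·1.4 = 5.4125.
E[X²] = 0.75·49.275 + 0.25·3.36 = 37.7963.
Var(X) = E[X²] − (E[X])² = 37.7963 − 29.2952 = 8.50109.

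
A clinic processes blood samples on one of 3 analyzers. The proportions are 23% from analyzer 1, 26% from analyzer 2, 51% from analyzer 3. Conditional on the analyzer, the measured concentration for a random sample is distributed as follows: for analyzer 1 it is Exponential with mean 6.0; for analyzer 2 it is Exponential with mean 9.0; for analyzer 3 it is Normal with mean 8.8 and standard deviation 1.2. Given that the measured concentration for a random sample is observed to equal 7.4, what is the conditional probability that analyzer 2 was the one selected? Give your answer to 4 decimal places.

0.1157

Likelihoods f(7.4 | ·): 1: 0.0485533; 2: 0.0488282; 3: 0.168332.
Posterior ∝ prior × likelihood. Numerator for 2: 0.26·0.0488282 = 0.0126953.
Normalizing constant: 0.23·0.0485533 + 0.26·0.0488282 + 0.51·0.168332 = 0.109712.
P(2 | observation) = 0.0126953 / 0.109712 = 0.115715.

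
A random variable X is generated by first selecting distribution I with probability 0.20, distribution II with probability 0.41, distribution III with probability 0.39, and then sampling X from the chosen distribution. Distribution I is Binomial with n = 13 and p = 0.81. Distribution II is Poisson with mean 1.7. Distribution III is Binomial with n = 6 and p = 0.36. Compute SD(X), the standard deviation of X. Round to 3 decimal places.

3.678

Per component, I: μ=10.53, E[X²]=112.882; II: μ=1.7, E[X²]=4.59; III: μ=2.16, E[X²]=6.048.
E[X] = 0.2·10.53 + 0.41·1.7 + 0.39·2.16 = 3.6454.
E[X²] = 0.2·112.882 + 0.41·4.59 + 0.39·6.048 = 26.8169.
Var(X) = E[X²] − (E[X])² = 26.8169 − 13.2889 = 13.528.
SD(X) = √13.528 = 3.67804.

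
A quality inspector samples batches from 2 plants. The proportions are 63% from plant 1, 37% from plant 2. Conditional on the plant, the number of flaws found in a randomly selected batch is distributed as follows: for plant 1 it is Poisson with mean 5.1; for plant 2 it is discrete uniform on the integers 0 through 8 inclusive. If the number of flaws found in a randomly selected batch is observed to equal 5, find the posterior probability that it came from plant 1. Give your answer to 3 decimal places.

0.729

Likelihoods P(X=5 | ·): 1: 0.175294; 2: 0.111111.
Posterior ∝ prior × likelihood. Numerator for 1: 0.63·0.175294 = 0.110435.
Normalizing constant: 0.63·0.175294 + 0.37·0.111111 = 0.151547.
P(1 | observation) = 0.110435 / 0.151547 = 0.728723.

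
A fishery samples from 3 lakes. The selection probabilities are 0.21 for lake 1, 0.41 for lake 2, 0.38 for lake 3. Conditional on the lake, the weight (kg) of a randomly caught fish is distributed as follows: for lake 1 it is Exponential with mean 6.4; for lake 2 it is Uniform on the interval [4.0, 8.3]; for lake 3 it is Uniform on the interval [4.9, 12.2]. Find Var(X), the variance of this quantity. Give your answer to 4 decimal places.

Per component, 1: μ=6.4, E[X²]=81.92; 2: μ=6.15, E[X²]=39.3633; 3: μ=8.55, E[X²]=77.5433.
E[X] = 0.21·6.4 + 0.41·6.15 + 0.38·8.55 = 7.1145.
E[X²] = 0.21·81.92 + 0.41·39.3633 + 0.38·77.5433 = 62.8086.
Var(X) = E[X²] − (E[X])² = 62.8086 − 50.6161 = 12.1925.

12.1925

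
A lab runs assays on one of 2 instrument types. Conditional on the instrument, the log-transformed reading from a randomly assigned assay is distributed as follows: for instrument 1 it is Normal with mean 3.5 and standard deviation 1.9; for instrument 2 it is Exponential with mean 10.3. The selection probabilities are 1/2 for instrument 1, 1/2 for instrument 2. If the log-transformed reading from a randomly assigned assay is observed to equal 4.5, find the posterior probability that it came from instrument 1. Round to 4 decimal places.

Likelihoods f(4.5 | ·): 1: 0.182812; 2: 0.0627224.
Posterior ∝ prior × likelihood. Numerator for 1: 0.5·0.182812 = 0.091406.
Normalizing constant: 0.5·0.182812 + 0.5·0.0627224 = 0.122767.
P(1 | observation) = 0.091406 / 0.122767 = 0.744548.

0.7445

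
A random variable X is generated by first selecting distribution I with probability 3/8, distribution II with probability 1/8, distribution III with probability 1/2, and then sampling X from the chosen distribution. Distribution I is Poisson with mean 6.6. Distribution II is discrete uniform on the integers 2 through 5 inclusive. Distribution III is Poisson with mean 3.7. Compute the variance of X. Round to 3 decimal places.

6.511

Per component, I: μ=6.6, E[X²]=50.16; II: μ=3.5, E[X²]=13.5; III: μ=3.7, E[X²]=17.39.
E[X] = 0.375·6.6 + 0.125·3.5 + 0.5·3.7 = 4.7625.
E[X²] = 0.375·50.16 + 0.125·13.5 + 0.5·17.39 = 29.1925.
Var(X) = E[X²] − (E[X])² = 29.1925 − 22.6814 = 6.51109.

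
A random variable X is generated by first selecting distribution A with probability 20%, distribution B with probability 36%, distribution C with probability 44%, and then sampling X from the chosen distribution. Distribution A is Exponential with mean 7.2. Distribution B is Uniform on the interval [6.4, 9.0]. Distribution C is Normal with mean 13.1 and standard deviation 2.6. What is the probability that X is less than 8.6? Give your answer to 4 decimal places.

0.4624

Conditional on each component, P(X < 8.6): A: 0.697128; B: 0.846154; C: 0.0417465.
By total probability, P(X < 8.6) = 0.2·0.697128 + 0.36·0.846154 + 0.44·0.0417465 = 0.462409.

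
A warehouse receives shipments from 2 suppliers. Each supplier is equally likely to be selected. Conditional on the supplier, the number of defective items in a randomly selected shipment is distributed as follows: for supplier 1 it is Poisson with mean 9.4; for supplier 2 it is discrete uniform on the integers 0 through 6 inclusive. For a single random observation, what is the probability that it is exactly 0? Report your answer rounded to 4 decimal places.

0.0715

Conditional on each supplier, P(X = 0): 1: 8.27241e-05; 2: 0.142857.
By total probability, P(X = 0) = 0.5·8.27241e-05 + 0.5·0.142857 = 0.0714699.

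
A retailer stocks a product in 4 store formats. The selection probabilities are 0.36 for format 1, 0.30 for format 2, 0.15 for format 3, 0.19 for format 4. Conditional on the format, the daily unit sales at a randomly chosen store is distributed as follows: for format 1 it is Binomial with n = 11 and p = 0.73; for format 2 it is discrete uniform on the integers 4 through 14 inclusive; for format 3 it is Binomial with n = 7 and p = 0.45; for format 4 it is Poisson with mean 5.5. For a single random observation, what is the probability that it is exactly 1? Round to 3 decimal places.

0.017

Conditional on each format, P(X = 1): 1: 1.65331e-05; 2: 0; 3: 0.087194; 4: 0.0224772.
By total probability, P(X = 1) = 0.36·1.65331e-05 + 0.3·0 + 0.15·0.087194 + 0.19·0.0224772 = 0.0173557.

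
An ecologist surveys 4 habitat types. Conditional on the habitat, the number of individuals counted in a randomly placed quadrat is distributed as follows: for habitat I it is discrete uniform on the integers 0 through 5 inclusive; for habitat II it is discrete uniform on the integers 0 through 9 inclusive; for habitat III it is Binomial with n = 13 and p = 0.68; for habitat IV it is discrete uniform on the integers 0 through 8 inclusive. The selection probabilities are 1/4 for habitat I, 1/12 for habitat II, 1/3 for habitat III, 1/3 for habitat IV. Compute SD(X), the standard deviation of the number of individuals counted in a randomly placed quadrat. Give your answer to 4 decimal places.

Per component, I: μ=2.5, E[X²]=9.16667; II: μ=4.5, E[X²]=28.5; III: μ=8.84, E[X²]=80.9744; IV: μ=4, E[X²]=22.6667.
E[X] = 0.25·2.5 + 0.0833333·4.5 + 0.333333·8.84 + 0.333333·4 = 5.28.
E[X²] = 0.25·9.16667 + 0.0833333·28.5 + 0.333333·80.9744 + 0.333333·22.6667 = 39.2137.
Var(X) = E[X²] − (E[X])² = 39.2137 − 27.8784 = 11.3353.
SD(X) = √11.3353 = 3.36679.

3.3668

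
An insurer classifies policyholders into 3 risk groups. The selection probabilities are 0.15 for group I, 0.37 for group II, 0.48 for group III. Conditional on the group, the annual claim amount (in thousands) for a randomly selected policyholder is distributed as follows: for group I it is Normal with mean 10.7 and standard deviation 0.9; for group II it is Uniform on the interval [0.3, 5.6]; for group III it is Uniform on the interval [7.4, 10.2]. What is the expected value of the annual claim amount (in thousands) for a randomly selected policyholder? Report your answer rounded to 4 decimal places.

6.9205

Component means — I: 10.7; II: 2.95; III: 8.8.
E[X] = 0.15·10.7 + 0.37·2.95 + 0.48·8.8 = 6.9205.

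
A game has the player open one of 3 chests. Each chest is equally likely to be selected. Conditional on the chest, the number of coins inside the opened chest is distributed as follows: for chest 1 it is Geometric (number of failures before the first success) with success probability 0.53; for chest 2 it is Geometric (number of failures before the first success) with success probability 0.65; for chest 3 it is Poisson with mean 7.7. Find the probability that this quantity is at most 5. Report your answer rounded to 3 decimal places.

0.736

Conditional on each chest, P(X ≤ 5): 1: 0.989221; 2: 0.998162; 3: 0.220287.
By total probability, P(X ≤ 5) = 0.333333·0.989221 + 0.333333·0.998162 + 0.333333·0.220287 = 0.73589.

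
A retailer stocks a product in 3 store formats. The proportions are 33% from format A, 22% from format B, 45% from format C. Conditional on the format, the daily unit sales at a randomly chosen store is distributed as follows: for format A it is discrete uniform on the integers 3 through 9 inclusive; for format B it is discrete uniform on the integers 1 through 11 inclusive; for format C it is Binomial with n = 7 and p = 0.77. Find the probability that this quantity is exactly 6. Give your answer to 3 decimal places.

Conditional on each format, P(X = 6): A: 0.142857; B: 0.0909091; C: 0.33556.
By total probability, P(X = 6) = 0.33·0.142857 + 0.22·0.0909091 + 0.45·0.33556 = 0.218145.

0.218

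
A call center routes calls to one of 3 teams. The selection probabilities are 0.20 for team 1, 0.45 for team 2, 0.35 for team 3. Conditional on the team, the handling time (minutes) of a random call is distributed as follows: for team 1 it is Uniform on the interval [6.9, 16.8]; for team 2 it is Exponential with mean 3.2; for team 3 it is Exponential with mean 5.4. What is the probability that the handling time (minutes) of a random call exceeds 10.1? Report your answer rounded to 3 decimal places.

0.208

Conditional on each team, P(X > 10.1): 1: 0.676768; 2: 0.0425851; 3: 0.154067.
By total probability, P(X > 10.1) = 0.2·0.676768 + 0.45·0.0425851 + 0.35·0.154067 = 0.20844.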